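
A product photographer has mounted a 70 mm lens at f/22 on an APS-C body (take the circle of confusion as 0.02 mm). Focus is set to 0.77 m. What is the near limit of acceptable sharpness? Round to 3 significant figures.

0.724 m

Hyperfocal distance H = f²/(N·c) + f = 70²/(22 × 0.02) + 70 = 4900/0.44 + 70 ≈ 11206.4 mm ≈ 11.21 m.
Near limit Dn = s·(H − f)/(H + s − 2f) = 770 × (11206.4 − 70) / (11206.4 + 770 − 2 × 70) = 770 × 11136.4 / 11836.4 ≈ 724.46 mm ≈ 0.724 m.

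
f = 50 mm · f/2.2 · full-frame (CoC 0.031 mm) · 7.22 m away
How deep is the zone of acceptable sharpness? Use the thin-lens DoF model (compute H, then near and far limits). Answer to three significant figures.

Hyperfocal distance H = f²/(N·c) + f = 50²/(2.2 × 0.031) + 50 = 2500/0.0682 + 50 ≈ 36706.9 mm ≈ 36.71 m.
Near limit Dn = s·(H − f)/(H + s − 2f) = 7220 × (36706.9 − 50) / (36706.9 + 7220 − 2 × 50) = 7220 × 36656.9 / 43826.9 ≈ 6038.8 mm.
Far limit Df = s·(H − f)/(H − s) = 7220 × (36706.9 − 50) / (36706.9 − 7220) = 7220 × 36656.9 / 29486.9 ≈ 8975.6 mm.
Depth of field = Df − Dn = 8975.6 − 6038.8 ≈ 2936.8 mm ≈ 2.94 m.

2.94 m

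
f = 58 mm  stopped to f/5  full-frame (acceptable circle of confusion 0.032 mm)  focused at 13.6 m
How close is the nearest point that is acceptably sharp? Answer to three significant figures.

Hyperfocal distance H = f²/(N·c) + f = 58²/(5 × 0.032) + 58 = 3364/0.16 + 58 ≈ 21083.0 mm ≈ 21.08 m.
Near limit Dn = s·(H − f)/(H + s − 2f) = 13600 × (21083.0 − 58) / (21083.0 + 13600 − 2 × 58) = 13600 × 21025.0 / 34567.0 ≈ 8272.1 mm ≈ 8.27 m.

8.27 m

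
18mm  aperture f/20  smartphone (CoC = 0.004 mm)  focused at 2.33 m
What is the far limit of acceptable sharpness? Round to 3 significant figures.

5.43 m

Hyperfocal distance H = f²/(N·c) + f = 18²/(20 × 0.004) + 18 = 324/0.08 + 18 ≈ 4068.0 mm ≈ 4.068 m.
Far limit Df = s·(H − f)/(H − s) = 2330 × (4068.0 − 18) / (4068.0 − 2330) = 2330 × 4050.0 / 1738.0 ≈ 5429.5 mm ≈ 5.43 m.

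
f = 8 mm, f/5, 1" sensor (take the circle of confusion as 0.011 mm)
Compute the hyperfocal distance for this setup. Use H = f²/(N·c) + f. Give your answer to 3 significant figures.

Hyperfocal distance H = f²/(N·c) + f = 8²/(5 × 0.011) + 8 = 64/0.055 + 8 ≈ 1171.6 mm ≈ 1.17 m.

1.17 m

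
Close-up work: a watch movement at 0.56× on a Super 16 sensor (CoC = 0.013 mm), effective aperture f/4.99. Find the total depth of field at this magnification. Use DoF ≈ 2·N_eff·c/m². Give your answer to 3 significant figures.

At magnification m, DoF ≈ 2·N_eff·c/m² = 2 × 4.99 × 0.013 / 0.56² = 0.1297 / 0.3136 ≈ 0.414 mm.

0.414 mm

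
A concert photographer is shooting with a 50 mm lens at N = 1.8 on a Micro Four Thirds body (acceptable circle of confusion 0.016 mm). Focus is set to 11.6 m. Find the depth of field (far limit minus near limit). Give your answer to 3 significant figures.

Hyperfocal distance H = f²/(N·c) + f = 50²/(1.8 × 0.016) + 50 = 2500/0.0288 + 50 ≈ 86855.6 mm ≈ 86.86 m.
Near limit Dn = s·(H − f)/(H + s − 2f) = 11600 × (86855.6 − 50) / (86855.6 + 11600 − 2 × 50) = 11600 × 86805.6 / 98355.6 ≈ 10237.8 mm.
Far limit Df = s·(H − f)/(H − s) = 11600 × (86855.6 − 50) / (86855.6 − 11600) = 11600 × 86805.6 / 75255.6 ≈ 13380.3 mm.
Depth of field = Df − Dn = 13380.3 − 10237.8 ≈ 3142.5 mm ≈ 3.14 m.

3.14 m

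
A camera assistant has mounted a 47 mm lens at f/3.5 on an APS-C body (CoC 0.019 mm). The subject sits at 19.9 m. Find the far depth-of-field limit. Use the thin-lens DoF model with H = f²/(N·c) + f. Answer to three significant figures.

49.5 m

Hyperfocal distance H = f²/(N·c) + f = 47²/(3.5 × 0.019) + 47 = 2209/0.0665 + 47 ≈ 33265.0 mm ≈ 33.27 m.
Far limit Df = s·(H − f)/(H − s) = 19900 × (33265.0 − 47) / (33265.0 − 19900) = 19900 × 33218.0 / 13365.0 ≈ 49460 mm ≈ 49.5 m.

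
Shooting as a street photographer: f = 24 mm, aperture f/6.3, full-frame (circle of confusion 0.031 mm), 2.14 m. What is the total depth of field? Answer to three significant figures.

6.33 m

Hyperfocal distance H = f²/(N·c) + f = 24²/(6.3 × 0.031) + 24 = 576/0.1953 + 24 ≈ 2973.3 mm ≈ 2.973 m.
Near limit Dn = s·(H − f)/(H + s − 2f) = 2140 × (2973.3 − 24) / (2973.3 + 2140 − 2 × 24) = 2140 × 2949.3 / 5065.3 ≈ 1246.0 mm.
Far limit Df = s·(H − f)/(H − s) = 2140 × (2973.3 − 24) / (2973.3 − 2140) = 2140 × 2949.3 / 833.3 ≈ 7574.0 mm.
Depth of field = Df − Dn = 7574.0 − 1246.0 ≈ 6328.0 mm ≈ 6.33 m.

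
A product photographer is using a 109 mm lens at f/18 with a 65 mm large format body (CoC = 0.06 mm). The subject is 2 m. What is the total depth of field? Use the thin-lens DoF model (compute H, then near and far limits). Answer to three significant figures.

Hyperfocal distance H = f²/(N·c) + f = 109²/(18 × 0.06) + 109 = 11881/1.08 + 109 ≈ 11109.9 mm ≈ 11.11 m.
Near limit Dn = s·(H − f)/(H + s − 2f) = 2000 × (11109.9 − 109) / (11109.9 + 2000 − 2 × 109) = 2000 × 11000.9 / 12891.9 ≈ 1706.64 mm.
Far limit Df = s·(H − f)/(H − s) = 2000 × (11109.9 − 109) / (11109.9 − 2000) = 2000 × 11000.9 / 9109.9 ≈ 2415.15 mm.
Depth of field = Df − Dn = 2415.15 − 1706.64 ≈ 708.51 mm ≈ 0.709 m.

0.709 m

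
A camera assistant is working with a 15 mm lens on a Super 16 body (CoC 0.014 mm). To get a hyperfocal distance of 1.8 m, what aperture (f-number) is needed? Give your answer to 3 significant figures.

f/9

Rearrange H = f²/(N·c) + f for N: N = f² / ((H − f)·c).
N = 15² / ((1800 − 15) × 0.014) = 225 / 24.99 ≈ 9.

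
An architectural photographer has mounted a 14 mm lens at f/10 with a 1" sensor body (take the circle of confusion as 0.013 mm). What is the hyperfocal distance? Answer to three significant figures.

1.52 m

Hyperfocal distance H = f²/(N·c) + f = 14²/(10 × 0.013) + 14 = 196/0.13 + 14 ≈ 1521.7 mm ≈ 1.52 m.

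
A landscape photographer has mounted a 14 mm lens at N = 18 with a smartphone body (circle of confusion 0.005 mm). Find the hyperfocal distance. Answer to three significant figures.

Hyperfocal distance H = f²/(N·c) + f = 14²/(18 × 0.005) + 14 = 196/0.09 + 14 ≈ 2191.8 mm ≈ 2.19 m.

2.19 m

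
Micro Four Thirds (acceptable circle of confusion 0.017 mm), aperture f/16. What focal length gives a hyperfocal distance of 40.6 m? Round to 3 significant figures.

105 mm

From H = f²/(N·c) + f, with f ≪ H: f ≈ √(H·N·c) = √(40600 × 16 × 0.017) = √11043 ≈ 105.1 mm.
The +f correction barely moves this — solving exactly, f² + N·c·f − N·c·H = 0 ⇒ f = (−N·c + √((N·c)² + 4·N·c·H))/2 = (−0.272 + √44173)/2 ≈ 104.95 mm, so f ≈ 105 mm.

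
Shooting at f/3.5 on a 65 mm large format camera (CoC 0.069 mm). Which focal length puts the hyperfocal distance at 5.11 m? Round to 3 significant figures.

35.0 mm

From H = f²/(N·c) + f, with f ≪ H: f ≈ √(H·N·c) = √(5110 × 3.5 × 0.069) = √1234.1 ≈ 35.13 mm.
Exact: f² + N·c·f − N·c·H = 0 ⇒ f = (−N·c + √((N·c)² + 4·N·c·H))/2 = (−0.2415 + √4936.3)/2 ≈ 35.009 mm ≈ 35.0 mm.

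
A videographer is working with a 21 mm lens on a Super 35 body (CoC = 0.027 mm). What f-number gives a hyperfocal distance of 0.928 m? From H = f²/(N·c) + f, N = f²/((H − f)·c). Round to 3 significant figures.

f/18

Rearrange H = f²/(N·c) + f for N: N = f² / ((H − f)·c).
N = 21² / ((928 − 21) × 0.027) = 441 / 24.49 ≈ 18.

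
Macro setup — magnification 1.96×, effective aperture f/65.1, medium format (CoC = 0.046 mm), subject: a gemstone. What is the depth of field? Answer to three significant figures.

1.56 mm

At magnification m, DoF ≈ 2·N_eff·c/m² = 2 × 65.1 × 0.046 / 1.96² = 5.989 / 3.842 ≈ 1.56 mm.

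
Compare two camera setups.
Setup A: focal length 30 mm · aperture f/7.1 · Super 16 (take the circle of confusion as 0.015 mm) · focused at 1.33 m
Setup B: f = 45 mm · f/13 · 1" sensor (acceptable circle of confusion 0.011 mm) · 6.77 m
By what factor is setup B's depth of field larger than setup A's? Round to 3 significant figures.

19.8

Setup A: H = 30²/(7.1×0.015) + 30 ≈ 8480.7 mm; DoF = Df − Dn = 1571.79 − 1152.68 ≈ 419.11 mm.
Setup B: H = 45²/(13×0.011) + 45 ≈ 14205.8 mm; DoF = Df − Dn = 12892.8 − 4590.1 ≈ 8302.7 mm.
Ratio = 8302.7 / 419.11 ≈ 19.8.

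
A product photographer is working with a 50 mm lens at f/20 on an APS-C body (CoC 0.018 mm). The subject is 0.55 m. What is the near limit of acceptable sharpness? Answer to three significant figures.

Hyperfocal distance H = f²/(N·c) + f = 50²/(20 × 0.018) + 50 = 2500/0.36 + 50 ≈ 6994.4 mm ≈ 6.994 m.
Near limit Dn = s·(H − f)/(H + s − 2f) = 550 × (6994.4 − 50) / (6994.4 + 550 − 2 × 50) = 550 × 6944.4 / 7444.4 ≈ 513.06 mm ≈ 0.513 m.

0.513 m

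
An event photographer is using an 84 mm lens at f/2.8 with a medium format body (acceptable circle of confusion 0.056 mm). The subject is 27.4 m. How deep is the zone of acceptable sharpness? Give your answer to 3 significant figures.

52.7 m

Hyperfocal distance H = f²/(N·c) + f = 84²/(2.8 × 0.056) + 84 = 7056/0.1568 + 84 ≈ 45084.0 mm ≈ 45.08 m.
Near limit Dn = s·(H − f)/(H + s − 2f) = 27400 × (45084.0 − 84) / (45084.0 + 27400 − 2 × 84) = 27400 × 45000.0 / 72316.0 ≈ 17050 mm.
Far limit Df = s·(H − f)/(H − s) = 27400 × (45084.0 − 84) / (45084.0 − 27400) = 27400 × 45000.0 / 17684.0 ≈ 69724 mm.
Depth of field = Df − Dn = 69724 − 17050 ≈ 52674 mm ≈ 52.7 m.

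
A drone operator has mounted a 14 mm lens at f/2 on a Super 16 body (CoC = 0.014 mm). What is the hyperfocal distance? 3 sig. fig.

7.01 m

Hyperfocal distance H = f²/(N·c) + f = 14²/(2 × 0.014) + 14 = 196/0.028 + 14 ≈ 7014.0 mm ≈ 7.01 m.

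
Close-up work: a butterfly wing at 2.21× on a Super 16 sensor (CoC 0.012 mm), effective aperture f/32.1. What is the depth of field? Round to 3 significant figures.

0.158 mm

At magnification m, DoF ≈ 2·N_eff·c/m² = 2 × 32.1 × 0.012 / 2.21² = 0.7704 / 4.884 ≈ 0.158 mm.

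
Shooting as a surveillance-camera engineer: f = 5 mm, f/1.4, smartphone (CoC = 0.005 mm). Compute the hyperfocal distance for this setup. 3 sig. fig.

3.58 m

Hyperfocal distance H = f²/(N·c) + f = 5²/(1.4 × 0.005) + 5 = 25/0.007 + 5 ≈ 3576.4 mm ≈ 3.58 m.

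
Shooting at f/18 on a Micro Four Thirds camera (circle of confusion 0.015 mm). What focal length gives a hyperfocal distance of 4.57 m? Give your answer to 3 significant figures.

35.0 mm

From H = f²/(N·c) + f, with f ≪ H: f ≈ √(H·N·c) = √(4570 × 18 × 0.015) = √1233.9 ≈ 35.13 mm.
Exact: f² + N·c·f − N·c·H = 0 ⇒ f = (−N·c + √((N·c)² + 4·N·c·H))/2 = (−0.27 + √4935.7)/2 ≈ 34.992 mm ≈ 35.0 mm.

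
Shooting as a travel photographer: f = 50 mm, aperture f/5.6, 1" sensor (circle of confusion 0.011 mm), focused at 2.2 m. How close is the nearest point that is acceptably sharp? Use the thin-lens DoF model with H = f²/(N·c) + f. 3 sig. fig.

2.09 m

Hyperfocal distance H = f²/(N·c) + f = 50²/(5.6 × 0.011) + 50 = 2500/0.0616 + 50 ≈ 40634.4 mm ≈ 40.63 m.
Near limit Dn = s·(H − f)/(H + s − 2f) = 2200 × (40634.4 − 50) / (40634.4 + 2200 − 2 × 50) = 2200 × 40584.4 / 42734.4 ≈ 2089.3 mm ≈ 2.09 m.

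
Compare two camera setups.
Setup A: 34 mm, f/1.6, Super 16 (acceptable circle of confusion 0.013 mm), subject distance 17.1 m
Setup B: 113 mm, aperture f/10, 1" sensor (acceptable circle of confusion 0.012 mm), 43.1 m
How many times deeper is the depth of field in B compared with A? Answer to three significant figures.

Setup A: H = 34²/(1.6×0.013) + 34 ≈ 55610.9 mm; DoF = Df − Dn = 24678 − 13083 ≈ 11595 mm.
Setup B: H = 113²/(10×0.012) + 113 ≈ 106521.3 mm; DoF = Df − Dn = 72313 − 30698 ≈ 41615 mm.
Ratio = 41615 / 11595 ≈ 3.59.

3.59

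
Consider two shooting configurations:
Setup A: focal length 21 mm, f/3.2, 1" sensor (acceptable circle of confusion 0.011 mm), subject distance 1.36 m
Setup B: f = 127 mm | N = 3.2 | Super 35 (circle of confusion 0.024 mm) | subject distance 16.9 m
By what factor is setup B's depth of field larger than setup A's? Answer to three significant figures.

Setup A: H = 21²/(3.2×0.011) + 21 ≈ 12549.4 mm; DoF = Df − Dn = 1522.75 − 1228.68 ≈ 294.07 mm.
Setup B: H = 127²/(3.2×0.024) + 127 ≈ 210140.0 mm; DoF = Df − Dn = 18366.9 − 15650.1 ≈ 2716.8 mm.
Ratio = 2716.8 / 294.07 ≈ 9.24.

9.24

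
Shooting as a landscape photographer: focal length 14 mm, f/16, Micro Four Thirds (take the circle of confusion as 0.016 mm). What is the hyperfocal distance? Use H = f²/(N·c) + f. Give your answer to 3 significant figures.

0.780 m

Hyperfocal distance H = f²/(N·c) + f = 14²/(16 × 0.016) + 14 = 196/0.256 + 14 ≈ 779.6 mm ≈ 0.780 m.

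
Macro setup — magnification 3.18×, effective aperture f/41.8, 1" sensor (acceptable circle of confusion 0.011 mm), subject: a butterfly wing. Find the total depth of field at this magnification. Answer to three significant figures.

At magnification m, DoF ≈ 2·N_eff·c/m² = 2 × 41.8 × 0.011 / 3.18² = 0.9196 / 10.11 ≈ 0.0909 mm.

0.0909 mm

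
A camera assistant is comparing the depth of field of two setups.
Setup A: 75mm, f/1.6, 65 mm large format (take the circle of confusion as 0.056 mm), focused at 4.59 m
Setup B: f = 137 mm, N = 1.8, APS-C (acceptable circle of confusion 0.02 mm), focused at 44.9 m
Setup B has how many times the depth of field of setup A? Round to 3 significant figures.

11.7

Setup A: H = 75²/(1.6×0.056) + 75 ≈ 62854.0 mm; DoF = Df − Dn = 4945.69 − 4282.04 ≈ 663.65 mm.
Setup B: H = 137²/(1.8×0.02) + 137 ≈ 521498.1 mm; DoF = Df − Dn = 49117.1 − 41349.8 ≈ 7767.3 mm.
Ratio = 7767.3 / 663.65 ≈ 11.7.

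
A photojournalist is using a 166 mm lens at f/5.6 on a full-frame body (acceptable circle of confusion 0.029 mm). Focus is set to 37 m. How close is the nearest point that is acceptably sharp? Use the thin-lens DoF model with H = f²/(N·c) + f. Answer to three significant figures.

Hyperfocal distance H = f²/(N·c) + f = 166²/(5.6 × 0.029) + 166 = 27556/0.1624 + 166 ≈ 169845.8 mm ≈ 169.8 m.
Near limit Dn = s·(H − f)/(H + s − 2f) = 37000 × (169845.8 − 166) / (169845.8 + 37000 − 2 × 166) = 37000 × 169679.8 / 206513.8 ≈ 30401 mm ≈ 30.4 m.

30.4 m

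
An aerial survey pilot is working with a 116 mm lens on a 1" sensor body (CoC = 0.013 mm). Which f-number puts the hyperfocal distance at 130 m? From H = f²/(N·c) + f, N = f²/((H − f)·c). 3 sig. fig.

Rearrange H = f²/(N·c) + f for N: N = f² / ((H − f)·c).
N = 116² / ((130000 − 116) × 0.013) = 13456 / 1688 ≈ 7.97.

f/7.97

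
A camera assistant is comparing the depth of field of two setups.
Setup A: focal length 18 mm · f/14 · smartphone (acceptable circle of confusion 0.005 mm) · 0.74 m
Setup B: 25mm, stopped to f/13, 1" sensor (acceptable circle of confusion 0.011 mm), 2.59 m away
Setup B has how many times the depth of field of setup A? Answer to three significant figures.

19.6

Setup A: H = 18²/(14×0.005) + 18 ≈ 4646.6 mm; DoF = Df − Dn = 876.76 − 640.15 ≈ 236.61 mm.
Setup B: H = 25²/(13×0.011) + 25 ≈ 4395.6 mm; DoF = Df − Dn = 6269.2 − 1632.1 ≈ 4637.1 mm.
Ratio = 4637.1 / 236.61 ≈ 19.6.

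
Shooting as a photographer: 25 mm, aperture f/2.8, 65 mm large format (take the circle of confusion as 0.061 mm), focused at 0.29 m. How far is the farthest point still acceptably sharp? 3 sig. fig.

Hyperfocal distance H = f²/(N·c) + f = 25²/(2.8 × 0.061) + 25 = 625/0.1708 + 25 ≈ 3684.3 mm ≈ 3.684 m.
Far limit Df = s·(H − f)/(H − s) = 290 × (3684.3 − 25) / (3684.3 − 290) = 290 × 3659.3 / 3394.3 ≈ 312.64 mm.

313 mm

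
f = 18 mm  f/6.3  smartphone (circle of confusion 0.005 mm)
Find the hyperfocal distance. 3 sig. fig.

10.3 m

Hyperfocal distance H = f²/(N·c) + f = 18²/(6.3 × 0.005) + 18 = 324/0.0315 + 18 ≈ 10303.7 mm ≈ 10.3 m.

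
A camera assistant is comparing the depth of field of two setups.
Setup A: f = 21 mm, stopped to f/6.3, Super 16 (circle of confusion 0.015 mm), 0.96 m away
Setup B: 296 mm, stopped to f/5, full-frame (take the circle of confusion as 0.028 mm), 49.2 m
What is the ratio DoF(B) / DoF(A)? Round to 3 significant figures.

Setup A: H = 21²/(6.3×0.015) + 21 ≈ 4687.7 mm; DoF = Df − Dn = 1201.82 − 799.19 ≈ 402.63 mm.
Setup B: H = 296²/(5×0.028) + 296 ≈ 626124.6 mm; DoF = Df − Dn = 53370.5 − 45634.0 ≈ 7736.5 mm.
Ratio = 7736.5 / 402.63 ≈ 19.2.

19.2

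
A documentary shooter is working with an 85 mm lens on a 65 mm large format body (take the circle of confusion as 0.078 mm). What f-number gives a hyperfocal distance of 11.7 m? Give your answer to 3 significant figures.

f/7.97

Rearrange H = f²/(N·c) + f for N: N = f² / ((H − f)·c).
N = 85² / ((11700 − 85) × 0.078) = 7225 / 906.0 ≈ 7.97.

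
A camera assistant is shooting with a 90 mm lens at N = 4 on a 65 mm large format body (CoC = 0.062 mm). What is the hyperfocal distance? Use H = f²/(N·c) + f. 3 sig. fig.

32.8 m

Hyperfocal distance H = f²/(N·c) + f = 90²/(4 × 0.062) + 90 = 8100/0.248 + 90 ≈ 32751.3 mm ≈ 32.8 m.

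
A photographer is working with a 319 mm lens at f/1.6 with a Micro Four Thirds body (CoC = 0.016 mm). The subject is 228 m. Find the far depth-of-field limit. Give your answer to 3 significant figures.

Hyperfocal distance H = f²/(N·c) + f = 319²/(1.6 × 0.016) + 319 = 101761/0.0256 + 319 ≈ 3975358.1 mm ≈ 3975 m.
Far limit Df = s·(H − f)/(H − s) = 228000 × (3975358.1 − 319) / (3975358.1 − 228000) = 228000 × 3975039.1 / 3747358.1 ≈ 241853 mm ≈ 242 m.

242 m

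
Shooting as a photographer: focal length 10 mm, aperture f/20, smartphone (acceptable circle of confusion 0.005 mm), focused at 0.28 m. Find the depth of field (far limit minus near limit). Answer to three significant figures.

Hyperfocal distance H = f²/(N·c) + f = 10²/(20 × 0.005) + 10 = 100/0.1 + 10 ≈ 1010.0 mm ≈ 1.010 m.
Near limit Dn = s·(H − f)/(H + s − 2f) = 280 × (1010.0 − 10) / (1010.0 + 280 − 2 × 10) = 280 × 1000.0 / 1270.0 ≈ 220.47 mm.
Far limit Df = s·(H − f)/(H − s) = 280 × (1010.0 − 10) / (1010.0 − 280) = 280 × 1000.0 / 730.0 ≈ 383.56 mm.
Depth of field = Df − Dn = 383.56 − 220.47 ≈ 163.09 mm.

163 mm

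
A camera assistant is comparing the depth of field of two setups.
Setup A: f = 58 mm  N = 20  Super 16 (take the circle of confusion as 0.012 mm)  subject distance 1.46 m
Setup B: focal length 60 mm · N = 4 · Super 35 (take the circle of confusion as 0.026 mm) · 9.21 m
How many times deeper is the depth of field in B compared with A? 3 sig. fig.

17.7

Setup A: H = 58²/(20×0.012) + 58 ≈ 14074.7 mm; DoF = Df − Dn = 1622.27 − 1327.24 ≈ 295.03 mm.
Setup B: H = 60²/(4×0.026) + 60 ≈ 34675.4 mm; DoF = Df − Dn = 12519.3 − 7284.5 ≈ 5234.8 mm.
Ratio = 5234.8 / 295.03 ≈ 17.7.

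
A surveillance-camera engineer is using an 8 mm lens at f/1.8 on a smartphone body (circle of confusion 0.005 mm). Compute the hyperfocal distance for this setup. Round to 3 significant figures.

7.12 m

Hyperfocal distance H = f²/(N·c) + f = 8²/(1.8 × 0.005) + 8 = 64/0.009 + 8 ≈ 7119.1 mm ≈ 7.12 m.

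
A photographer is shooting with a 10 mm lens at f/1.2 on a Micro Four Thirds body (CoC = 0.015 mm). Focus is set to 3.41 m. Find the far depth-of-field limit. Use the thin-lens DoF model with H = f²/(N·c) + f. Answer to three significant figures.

Hyperfocal distance H = f²/(N·c) + f = 10²/(1.2 × 0.015) + 10 = 100/0.018 + 10 ≈ 5565.6 mm ≈ 5.566 m.
Far limit Df = s·(H − f)/(H − s) = 3410 × (5565.6 − 10) / (5565.6 − 3410) = 3410 × 5555.6 / 2155.6 ≈ 8788.7 mm ≈ 8.79 m.

8.79 m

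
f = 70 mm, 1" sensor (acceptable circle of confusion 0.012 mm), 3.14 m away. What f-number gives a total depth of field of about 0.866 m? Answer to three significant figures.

f/18

Write h = H − f = f²/(N·c). The thin-lens limits are Dn = s·h/(h + (s−f)) and Df = s·h/(h − (s−f)), so DoF = Df − Dn = 2·s·(s−f)·h / (h² − (s−f)²).
That is a quadratic in h: DoF·h² − 2·s·(s−f)·h − DoF·(s−f)² = 0 ⇒ h = (s−f)·(s + √(s² + DoF²)) / DoF = 3070 × (3140 + √(3140² + 866²)) / 866 = 3070 × (3140 + 3257.23) / 866 ≈ 22678 mm.
Then N = f²/(c·h) = 70² / (0.012 × 22678) = 4900 / 272.14 ≈ 18.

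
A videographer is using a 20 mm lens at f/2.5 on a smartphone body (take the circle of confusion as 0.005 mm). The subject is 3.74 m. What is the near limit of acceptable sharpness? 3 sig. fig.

Hyperfocal distance H = f²/(N·c) + f = 20²/(2.5 × 0.005) + 20 = 400/0.0125 + 20 ≈ 32020.0 mm ≈ 32.02 m.
Near limit Dn = s·(H − f)/(H + s − 2f) = 3740 × (32020.0 − 20) / (32020.0 + 3740 − 2 × 20) = 3740 × 32000.0 / 35720.0 ≈ 3350.5 mm ≈ 3.35 m.

3.35 m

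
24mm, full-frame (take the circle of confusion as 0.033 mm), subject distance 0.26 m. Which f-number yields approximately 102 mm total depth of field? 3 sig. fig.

Write h = H − f = f²/(N·c). The thin-lens limits are Dn = s·h/(h + (s−f)) and Df = s·h/(h − (s−f)), so DoF = Df − Dn = 2·s·(s−f)·h / (h² − (s−f)²).
That is a quadratic in h: DoF·h² − 2·s·(s−f)·h − DoF·(s−f)² = 0 ⇒ h = (s−f)·(s + √(s² + DoF²)) / DoF = 236 × (260 + √(260² + 102²)) / 102 = 236 × (260 + 279.292) / 102 ≈ 1247.8 mm.
Then N = f²/(c·h) = 24² / (0.033 × 1247.8) = 576 / 41.177 ≈ 14.

f/14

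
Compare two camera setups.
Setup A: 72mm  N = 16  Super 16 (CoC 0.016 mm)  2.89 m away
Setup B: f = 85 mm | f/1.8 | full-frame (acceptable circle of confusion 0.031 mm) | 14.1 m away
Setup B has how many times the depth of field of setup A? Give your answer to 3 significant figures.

Setup A: H = 72²/(16×0.016) + 72 ≈ 20322.0 mm; DoF = Df − Dn = 3357.19 − 2536.96 ≈ 820.23 mm.
Setup B: H = 85²/(1.8×0.031) + 85 ≈ 129565.3 mm; DoF = Df − Dn = 15811.4 − 12722.9 ≈ 3088.5 mm.
Ratio = 3088.5 / 820.23 ≈ 3.77.

3.77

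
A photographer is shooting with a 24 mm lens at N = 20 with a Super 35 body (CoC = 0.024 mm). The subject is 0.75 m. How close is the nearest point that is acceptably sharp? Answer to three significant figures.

Hyperfocal distance H = f²/(N·c) + f = 24²/(20 × 0.024) + 24 = 576/0.48 + 24 ≈ 1224.0 mm ≈ 1.224 m.
Near limit Dn = s·(H − f)/(H + s − 2f) = 750 × (1224.0 − 24) / (1224.0 + 750 − 2 × 24) = 750 × 1200.0 / 1926.0 ≈ 467.29 mm.

467 mm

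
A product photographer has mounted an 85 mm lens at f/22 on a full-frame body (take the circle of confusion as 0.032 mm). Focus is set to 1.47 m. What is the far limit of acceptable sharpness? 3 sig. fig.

Hyperfocal distance H = f²/(N·c) + f = 85²/(22 × 0.032) + 85 = 7225/0.704 + 85 ≈ 10347.8 mm ≈ 10.35 m.
Far limit Df = s·(H − f)/(H − s) = 1470 × (10347.8 − 85) / (10347.8 − 1470) = 1470 × 10262.8 / 8877.8 ≈ 1699.3 mm ≈ 1.70 m.

1.70 m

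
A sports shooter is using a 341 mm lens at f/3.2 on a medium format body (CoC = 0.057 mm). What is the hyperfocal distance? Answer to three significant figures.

638 m

Hyperfocal distance H = f²/(N·c) + f = 341²/(3.2 × 0.057) + 341 = 116281/0.1824 + 341 ≈ 637846.5 mm ≈ 638 m.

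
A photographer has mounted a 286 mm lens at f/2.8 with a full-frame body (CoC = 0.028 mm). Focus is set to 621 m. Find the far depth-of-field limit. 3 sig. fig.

Hyperfocal distance H = f²/(N·c) + f = 286²/(2.8 × 0.028) + 286 = 81796/0.0784 + 286 ≈ 1043602.3 mm ≈ 1044 m.
Far limit Df = s·(H − f)/(H − s) = 621000 × (1043602.3 − 286) / (1043602.3 − 621000) = 621000 × 1043316.3 / 422602.3 ≈ 1533118 mm ≈ 1530 m.

1530 m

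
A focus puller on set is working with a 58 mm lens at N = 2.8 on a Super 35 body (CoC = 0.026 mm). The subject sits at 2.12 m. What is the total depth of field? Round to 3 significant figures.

190 mm

Hyperfocal distance H = f²/(N·c) + f = 58²/(2.8 × 0.026) + 58 = 3364/0.0728 + 58 ≈ 46266.8 mm ≈ 46.27 m.
Near limit Dn = s·(H − f)/(H + s − 2f) = 2120 × (46266.8 − 58) / (46266.8 + 2120 − 2 × 58) = 2120 × 46208.8 / 48270.8 ≈ 2029.44 mm.
Far limit Df = s·(H − f)/(H − s) = 2120 × (46266.8 − 58) / (46266.8 − 2120) = 2120 × 46208.8 / 44146.8 ≈ 2219.02 mm.
Depth of field = Df − Dn = 2219.02 − 2029.44 ≈ 189.58 mm.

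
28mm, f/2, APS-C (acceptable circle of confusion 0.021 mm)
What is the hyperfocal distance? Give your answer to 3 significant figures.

Hyperfocal distance H = f²/(N·c) + f = 28²/(2 × 0.021) + 28 = 784/0.042 + 28 ≈ 18694.7 mm ≈ 18.7 m.

18.7 m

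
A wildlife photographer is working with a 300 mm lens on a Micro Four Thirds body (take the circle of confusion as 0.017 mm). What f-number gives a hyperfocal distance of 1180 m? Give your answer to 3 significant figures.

Rearrange H = f²/(N·c) + f for N: N = f² / ((H − f)·c).
N = 300² / ((1180000 − 300) × 0.017) = 90000 / 20055 ≈ 4.49.

f/4.49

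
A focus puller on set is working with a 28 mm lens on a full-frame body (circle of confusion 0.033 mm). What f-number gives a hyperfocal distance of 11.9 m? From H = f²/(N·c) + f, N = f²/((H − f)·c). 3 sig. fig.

Rearrange H = f²/(N·c) + f for N: N = f² / ((H − f)·c).
N = 28² / ((11900 − 28) × 0.033) = 784 / 391.8 ≈ 2.00.

f/2.00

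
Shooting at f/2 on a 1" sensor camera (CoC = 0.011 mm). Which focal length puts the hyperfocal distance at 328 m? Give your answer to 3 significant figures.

From H = f²/(N·c) + f, with f ≪ H: f ≈ √(H·N·c) = √(328000 × 2 × 0.011) = √7216.0 ≈ 84.95 mm.
Exact: f² + N·c·f − N·c·H = 0 ⇒ f = (−N·c + √((N·c)² + 4·N·c·H))/2 = (−0.022 + √28864)/2 ≈ 84.936 mm ≈ 84.9 mm.

84.9 mm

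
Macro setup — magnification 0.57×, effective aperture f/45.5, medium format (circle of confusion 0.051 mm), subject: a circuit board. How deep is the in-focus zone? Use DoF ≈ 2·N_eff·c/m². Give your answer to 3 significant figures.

At magnification m, DoF ≈ 2·N_eff·c/m² = 2 × 45.5 × 0.051 / 0.57² = 4.641 / 0.3249 ≈ 14.3 mm.

14.3 mm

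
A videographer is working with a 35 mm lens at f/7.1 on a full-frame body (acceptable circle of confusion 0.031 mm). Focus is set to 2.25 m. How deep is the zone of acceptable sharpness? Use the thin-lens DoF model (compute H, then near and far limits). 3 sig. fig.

2.13 m

Hyperfocal distance H = f²/(N·c) + f = 35²/(7.1 × 0.031) + 35 = 1225/0.2201 + 35 ≈ 5600.7 mm ≈ 5.601 m.
Near limit Dn = s·(H − f)/(H + s − 2f) = 2250 × (5600.7 − 35) / (5600.7 + 2250 − 2 × 35) = 2250 × 5565.7 / 7780.7 ≈ 1609.5 mm.
Far limit Df = s·(H − f)/(H − s) = 2250 × (5600.7 − 35) / (5600.7 − 2250) = 2250 × 5565.7 / 3350.7 ≈ 3737.4 mm.
Depth of field = Df − Dn = 3737.4 − 1609.5 ≈ 2127.9 mm ≈ 2.13 m.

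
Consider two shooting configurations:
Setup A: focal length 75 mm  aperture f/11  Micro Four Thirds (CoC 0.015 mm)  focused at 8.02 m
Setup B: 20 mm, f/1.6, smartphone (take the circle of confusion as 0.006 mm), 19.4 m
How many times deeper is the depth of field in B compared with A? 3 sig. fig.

5.83

Setup A: H = 75²/(11×0.015) + 75 ≈ 34165.9 mm; DoF = Df − Dn = 10457.1 − 6504.2 ≈ 3952.9 mm.
Setup B: H = 20²/(1.6×0.006) + 20 ≈ 41686.7 mm; DoF = Df − Dn = 36270 − 13241 ≈ 23029 mm.
Ratio = 23029 / 3952.9 ≈ 5.83.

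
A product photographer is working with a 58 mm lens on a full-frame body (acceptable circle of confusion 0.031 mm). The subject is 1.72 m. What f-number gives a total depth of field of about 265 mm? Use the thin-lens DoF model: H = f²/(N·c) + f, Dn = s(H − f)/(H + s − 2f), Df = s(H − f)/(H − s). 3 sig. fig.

Write h = H − f = f²/(N·c). The thin-lens limits are Dn = s·h/(h + (s−f)) and Df = s·h/(h − (s−f)), so DoF = Df − Dn = 2·s·(s−f)·h / (h² − (s−f)²).
That is a quadratic in h: DoF·h² − 2·s·(s−f)·h − DoF·(s−f)² = 0 ⇒ h = (s−f)·(s + √(s² + DoF²)) / DoF = 1662 × (1720 + √(1720² + 265²)) / 265 = 1662 × (1720 + 1740.29) / 265 ≈ 21702 mm.
Then N = f²/(c·h) = 58² / (0.031 × 21702) = 3364 / 672.76 ≈ 5.

f/5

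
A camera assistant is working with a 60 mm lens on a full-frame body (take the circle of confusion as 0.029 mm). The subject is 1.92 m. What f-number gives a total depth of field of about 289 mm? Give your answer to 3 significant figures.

Write h = H − f = f²/(N·c). The thin-lens limits are Dn = s·h/(h + (s−f)) and Df = s·h/(h − (s−f)), so DoF = Df − Dn = 2·s·(s−f)·h / (h² − (s−f)²).
That is a quadratic in h: DoF·h² − 2·s·(s−f)·h − DoF·(s−f)² = 0 ⇒ h = (s−f)·(s + √(s² + DoF²)) / DoF = 1860 × (1920 + √(1920² + 289²)) / 289 = 1860 × (1920 + 1941.63) / 289 ≈ 24853 mm.
Then N = f²/(c·h) = 60² / (0.029 × 24853) = 3600 / 720.75 ≈ 4.99.

f/4.99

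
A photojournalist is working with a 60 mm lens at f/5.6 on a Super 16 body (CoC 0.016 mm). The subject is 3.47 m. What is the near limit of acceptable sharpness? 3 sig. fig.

3.20 m

Hyperfocal distance H = f²/(N·c) + f = 60²/(5.6 × 0.016) + 60 = 3600/0.0896 + 60 ≈ 40238.6 mm ≈ 40.24 m.
Near limit Dn = s·(H − f)/(H + s − 2f) = 3470 × (40238.6 − 60) / (40238.6 + 3470 − 2 × 60) = 3470 × 40178.6 / 43588.6 ≈ 3198.5 mm ≈ 3.20 m.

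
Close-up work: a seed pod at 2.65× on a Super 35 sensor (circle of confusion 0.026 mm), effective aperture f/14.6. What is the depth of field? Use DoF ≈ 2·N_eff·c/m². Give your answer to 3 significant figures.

0.108 mm

At magnification m, DoF ≈ 2·N_eff·c/m² = 2 × 14.6 × 0.026 / 2.65² = 0.7592 / 7.022 ≈ 0.108 mm.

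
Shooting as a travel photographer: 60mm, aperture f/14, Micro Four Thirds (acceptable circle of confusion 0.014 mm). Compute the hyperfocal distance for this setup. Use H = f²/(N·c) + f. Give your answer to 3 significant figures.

18.4 m

Hyperfocal distance H = f²/(N·c) + f = 60²/(14 × 0.014) + 60 = 3600/0.196 + 60 ≈ 18427.3 mm ≈ 18.4 m.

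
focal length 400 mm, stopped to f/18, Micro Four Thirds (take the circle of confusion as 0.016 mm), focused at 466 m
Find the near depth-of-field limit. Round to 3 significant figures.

254 m

Hyperfocal distance H = f²/(N·c) + f = 400²/(18 × 0.016) + 400 = 160000/0.288 + 400 ≈ 555955.6 mm ≈ 556.0 m.
Near limit Dn = s·(H − f)/(H + s − 2f) = 466000 × (555955.6 − 400) / (555955.6 + 466000 − 2 × 400) = 466000 × 555555.6 / 1021155.6 ≈ 253525 mm ≈ 254 m.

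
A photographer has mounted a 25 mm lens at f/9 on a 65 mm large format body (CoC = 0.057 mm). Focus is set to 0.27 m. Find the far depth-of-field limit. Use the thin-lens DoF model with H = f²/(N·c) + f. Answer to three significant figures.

Hyperfocal distance H = f²/(N·c) + f = 25²/(9 × 0.057) + 25 = 625/0.513 + 25 ≈ 1243.3 mm ≈ 1.243 m.
Far limit Df = s·(H − f)/(H − s) = 270 × (1243.3 − 25) / (1243.3 − 270) = 270 × 1218.3 / 973.3 ≈ 337.96 mm.

338 mm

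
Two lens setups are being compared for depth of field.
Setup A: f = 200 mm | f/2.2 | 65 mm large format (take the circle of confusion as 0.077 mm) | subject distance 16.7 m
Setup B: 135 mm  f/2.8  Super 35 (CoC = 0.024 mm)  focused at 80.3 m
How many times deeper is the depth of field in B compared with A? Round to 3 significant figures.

22.2

Setup A: H = 200²/(2.2×0.077) + 200 ≈ 236327.5 mm; DoF = Df − Dn = 17954.6 − 15609.3 ≈ 2345.3 mm.
Setup B: H = 135²/(2.8×0.024) + 135 ≈ 271340.4 mm; DoF = Df − Dn = 113996 − 61980 ≈ 52016 mm.
Ratio = 52016 / 2345.3 ≈ 22.2.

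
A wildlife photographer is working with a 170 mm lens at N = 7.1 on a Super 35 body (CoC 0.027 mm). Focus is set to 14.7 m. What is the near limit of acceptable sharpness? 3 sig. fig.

Hyperfocal distance H = f²/(N·c) + f = 170²/(7.1 × 0.027) + 170 = 28900/0.1917 + 170 ≈ 150926.4 mm ≈ 150.9 m.
Near limit Dn = s·(H − f)/(H + s − 2f) = 14700 × (150926.4 − 170) / (150926.4 + 14700 − 2 × 170) = 14700 × 150756.4 / 165286.4 ≈ 13408 mm ≈ 13.4 m.

13.4 m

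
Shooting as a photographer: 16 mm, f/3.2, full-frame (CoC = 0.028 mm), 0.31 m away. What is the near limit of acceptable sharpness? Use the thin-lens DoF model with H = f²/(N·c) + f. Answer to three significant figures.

Hyperfocal distance H = f²/(N·c) + f = 16²/(3.2 × 0.028) + 16 = 256/0.0896 + 16 ≈ 2873.1 mm ≈ 2.873 m.
Near limit Dn = s·(H − f)/(H + s − 2f) = 310 × (2873.1 − 16) / (2873.1 + 310 − 2 × 16) = 310 × 2857.1 / 3151.1 ≈ 281.08 mm.

281 mm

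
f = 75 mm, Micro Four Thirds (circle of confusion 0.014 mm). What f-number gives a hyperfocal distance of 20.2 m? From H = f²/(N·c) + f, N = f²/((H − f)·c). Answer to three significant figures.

Rearrange H = f²/(N·c) + f for N: N = f² / ((H − f)·c).
N = 75² / ((20200 − 75) × 0.014) = 5625 / 281.8 ≈ 20.

f/20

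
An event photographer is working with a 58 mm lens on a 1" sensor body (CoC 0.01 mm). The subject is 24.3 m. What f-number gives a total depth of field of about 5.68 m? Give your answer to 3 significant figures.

f/1.60

Write h = H − f = f²/(N·c). The thin-lens limits are Dn = s·h/(h + (s−f)) and Df = s·h/(h − (s−f)), so DoF = Df − Dn = 2·s·(s−f)·h / (h² − (s−f)²).
That is a quadratic in h: DoF·h² − 2·s·(s−f)·h − DoF·(s−f)² = 0 ⇒ h = (s−f)·(s + √(s² + DoF²)) / DoF = 24242 × (24300 + √(24300² + 5680²)) / 5680 = 24242 × (24300 + 24955.0) / 5680 ≈ 210218 mm.
Then N = f²/(c·h) = 58² / (0.01 × 210218) = 3364 / 2102.2 ≈ 1.60.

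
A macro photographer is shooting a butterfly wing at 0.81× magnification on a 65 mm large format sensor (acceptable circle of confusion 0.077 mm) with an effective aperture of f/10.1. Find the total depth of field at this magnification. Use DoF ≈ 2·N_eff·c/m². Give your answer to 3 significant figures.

2.37 mm

At magnification m, DoF ≈ 2·N_eff·c/m² = 2 × 10.1 × 0.077 / 0.81² = 1.555 / 0.6561 ≈ 2.37 mm.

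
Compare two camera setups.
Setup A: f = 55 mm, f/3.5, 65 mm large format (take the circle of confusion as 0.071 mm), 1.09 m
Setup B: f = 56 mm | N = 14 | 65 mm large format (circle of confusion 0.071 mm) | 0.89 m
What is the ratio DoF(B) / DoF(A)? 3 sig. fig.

2.71

Setup A: H = 55²/(3.5×0.071) + 55 ≈ 12228.0 mm; DoF = Df − Dn = 1191.29 − 1004.59 ≈ 186.70 mm.
Setup B: H = 56²/(14×0.071) + 56 ≈ 3210.9 mm; DoF = Df − Dn = 1209.81 − 703.92 ≈ 505.89 mm.
Ratio = 505.89 / 186.70 ≈ 2.71.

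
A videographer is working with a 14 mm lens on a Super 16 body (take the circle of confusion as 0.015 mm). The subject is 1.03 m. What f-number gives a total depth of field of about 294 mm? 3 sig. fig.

f/1.80

Write h = H − f = f²/(N·c). The thin-lens limits are Dn = s·h/(h + (s−f)) and Df = s·h/(h − (s−f)), so DoF = Df − Dn = 2·s·(s−f)·h / (h² − (s−f)²).
That is a quadratic in h: DoF·h² − 2·s·(s−f)·h − DoF·(s−f)² = 0 ⇒ h = (s−f)·(s + √(s² + DoF²)) / DoF = 1016 × (1030 + √(1030² + 294²)) / 294 = 1016 × (1030 + 1071.14) / 294 ≈ 7261.1 mm.
Then N = f²/(c·h) = 14² / (0.015 × 7261.1) = 196 / 108.92 ≈ 1.80.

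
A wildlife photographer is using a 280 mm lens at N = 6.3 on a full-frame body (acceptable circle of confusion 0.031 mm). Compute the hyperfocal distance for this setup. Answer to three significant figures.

Hyperfocal distance H = f²/(N·c) + f = 280²/(6.3 × 0.031) + 280 = 78400/0.1953 + 280 ≈ 401713.7 mm ≈ 402 m.

402 m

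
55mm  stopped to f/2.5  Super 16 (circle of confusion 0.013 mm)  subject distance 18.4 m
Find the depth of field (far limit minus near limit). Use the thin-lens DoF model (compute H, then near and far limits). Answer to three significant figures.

Hyperfocal distance H = f²/(N·c) + f = 55²/(2.5 × 0.013) + 55 = 3025/0.0325 + 55 ≈ 93131.9 mm ≈ 93.13 m.
Near limit Dn = s·(H − f)/(H + s − 2f) = 18400 × (93131.9 − 55) / (93131.9 + 18400 − 2 × 55) = 18400 × 93076.9 / 111421.9 ≈ 15370.5 mm.
Far limit Df = s·(H − f)/(H − s) = 18400 × (93131.9 − 55) / (93131.9 − 18400) = 18400 × 93076.9 / 74731.9 ≈ 22916.8 mm.
Depth of field = Df − Dn = 22916.8 − 15370.5 ≈ 7546.3 mm ≈ 7.55 m.

7.55 m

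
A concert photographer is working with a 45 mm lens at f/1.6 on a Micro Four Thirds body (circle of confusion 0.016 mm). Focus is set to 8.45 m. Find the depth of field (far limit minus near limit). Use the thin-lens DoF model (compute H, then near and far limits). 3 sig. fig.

1.82 m

Hyperfocal distance H = f²/(N·c) + f = 45²/(1.6 × 0.016) + 45 = 2025/0.0256 + 45 ≈ 79146.6 mm ≈ 79.15 m.
Near limit Dn = s·(H − f)/(H + s − 2f) = 8450 × (79146.6 − 45) / (79146.6 + 8450 − 2 × 45) = 8450 × 79101.6 / 87506.6 ≈ 7638.4 mm.
Far limit Df = s·(H − f)/(H − s) = 8450 × (79146.6 − 45) / (79146.6 − 8450) = 8450 × 79101.6 / 70696.6 ≈ 9454.6 mm.
Depth of field = Df − Dn = 9454.6 − 7638.4 ≈ 1816.2 mm ≈ 1.82 m.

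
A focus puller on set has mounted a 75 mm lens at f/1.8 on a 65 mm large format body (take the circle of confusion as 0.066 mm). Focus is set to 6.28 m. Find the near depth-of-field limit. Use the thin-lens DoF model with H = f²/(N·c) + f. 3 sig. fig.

Hyperfocal distance H = f²/(N·c) + f = 75²/(1.8 × 0.066) + 75 = 5625/0.1188 + 75 ≈ 47423.5 mm ≈ 47.42 m.
Near limit Dn = s·(H − f)/(H + s − 2f) = 6280 × (47423.5 − 75) / (47423.5 + 6280 − 2 × 75) = 6280 × 47348.5 / 53553.5 ≈ 5552.4 mm ≈ 5.55 m.

5.55 m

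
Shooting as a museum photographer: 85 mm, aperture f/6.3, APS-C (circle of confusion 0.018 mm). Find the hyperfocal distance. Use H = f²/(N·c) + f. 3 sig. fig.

Hyperfocal distance H = f²/(N·c) + f = 85²/(6.3 × 0.018) + 85 = 7225/0.1134 + 85 ≈ 63797.5 mm ≈ 63.8 m.

63.8 m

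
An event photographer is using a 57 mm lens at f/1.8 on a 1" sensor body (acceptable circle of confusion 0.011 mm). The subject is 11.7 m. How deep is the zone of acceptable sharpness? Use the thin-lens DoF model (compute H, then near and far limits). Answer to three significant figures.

1.67 m

Hyperfocal distance H = f²/(N·c) + f = 57²/(1.8 × 0.011) + 57 = 3249/0.0198 + 57 ≈ 164147.9 mm ≈ 164.1 m.
Near limit Dn = s·(H − f)/(H + s − 2f) = 11700 × (164147.9 − 57) / (164147.9 + 11700 − 2 × 57) = 11700 × 164090.9 / 175733.9 ≈ 10924.8 mm.
Far limit Df = s·(H − f)/(H − s) = 11700 × (164147.9 − 57) / (164147.9 − 11700) = 11700 × 164090.9 / 152447.9 ≈ 12593.6 mm.
Depth of field = Df − Dn = 12593.6 − 10924.8 ≈ 1668.8 mm ≈ 1.67 m.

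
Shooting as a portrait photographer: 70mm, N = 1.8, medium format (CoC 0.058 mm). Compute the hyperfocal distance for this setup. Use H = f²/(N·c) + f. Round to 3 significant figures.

Hyperfocal distance H = f²/(N·c) + f = 70²/(1.8 × 0.058) + 70 = 4900/0.1044 + 70 ≈ 47004.9 mm ≈ 47.0 m.

47.0 m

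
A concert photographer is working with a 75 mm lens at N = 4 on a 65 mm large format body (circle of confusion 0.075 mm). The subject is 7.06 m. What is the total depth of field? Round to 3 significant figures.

6.11 m

Hyperfocal distance H = f²/(N·c) + f = 75²/(4 × 0.075) + 75 = 5625/0.3 + 75 ≈ 18825.0 mm ≈ 18.82 m.
Near limit Dn = s·(H − f)/(H + s − 2f) = 7060 × (18825.0 − 75) / (18825.0 + 7060 − 2 × 75) = 7060 × 18750.0 / 25735.0 ≈ 5143.8 mm.
Far limit Df = s·(H − f)/(H − s) = 7060 × (18825.0 − 75) / (18825.0 − 7060) = 7060 × 18750.0 / 11765.0 ≈ 11251.6 mm.
Depth of field = Df − Dn = 11251.6 − 5143.8 ≈ 6107.8 mm ≈ 6.11 m.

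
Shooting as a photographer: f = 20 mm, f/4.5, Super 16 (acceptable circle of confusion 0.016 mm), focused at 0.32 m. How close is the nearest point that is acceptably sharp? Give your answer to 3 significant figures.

Hyperfocal distance H = f²/(N·c) + f = 20²/(4.5 × 0.016) + 20 = 400/0.072 + 20 ≈ 5575.6 mm ≈ 5.576 m.
Near limit Dn = s·(H − f)/(H + s − 2f) = 320 × (5575.6 − 20) / (5575.6 + 320 − 2 × 20) = 320 × 5555.6 / 5855.6 ≈ 303.61 mm.

304 mm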